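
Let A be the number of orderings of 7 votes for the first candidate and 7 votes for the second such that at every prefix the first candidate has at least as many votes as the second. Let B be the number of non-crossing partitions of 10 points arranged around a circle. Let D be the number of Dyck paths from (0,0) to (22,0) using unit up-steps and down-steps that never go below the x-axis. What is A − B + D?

42419

Reading a vote for the leader as '(' and for the other as ')' turns such a sequence into a balanced string of 7 pairs, so the count is C_7. So A = C_7 = 429.
Non-crossing partitions of an n-element set are counted by C_n; here n = 10. So B = C_10 = 16796.
A Dyck path with 11 up-steps and 11 down-steps has semilength 11, so there are C_11 of them. So D = C_11 = 58786.
A − B + D = 429 − 16796 + 58786 = 42419.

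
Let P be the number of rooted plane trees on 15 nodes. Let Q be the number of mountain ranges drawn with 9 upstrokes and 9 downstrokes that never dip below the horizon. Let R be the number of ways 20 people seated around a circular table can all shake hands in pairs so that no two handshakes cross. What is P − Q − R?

2652782

Rooted ordered (plane) trees on m nodes have m−1 edges and are counted by C_{m−1}; m = 15 gives C_14. So P = C_14 = 2674440.
Paths of 9 up- and 9 down-steps that never dip below the axis are Dyck paths; their count is C_9. So Q = C_9 = 4862.
With 20 = 2·10 people, non-crossing handshake pairings are non-crossing perfect matchings on a circle, counted by C_10. So R = C_10 = 16796.
P − Q − R = 2674440 − 4862 − 16796 = 2652782.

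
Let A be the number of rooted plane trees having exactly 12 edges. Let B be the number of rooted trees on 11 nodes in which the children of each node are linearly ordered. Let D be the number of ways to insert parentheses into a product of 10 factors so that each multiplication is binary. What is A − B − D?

186354

Rooted ordered trees with n edges are counted by C_n; here n = 12. So A = C_12 = 208012.
A rooted plane tree on 11 nodes has 10 edges, and such trees are counted by C_10. So B = C_10 = 16796.
Bracketing 10 factors into binary products is counted by C_{10−1} = C_9. So D = C_9 = 4862.
A − B − D = 208012 − 16796 − 4862 = 186354.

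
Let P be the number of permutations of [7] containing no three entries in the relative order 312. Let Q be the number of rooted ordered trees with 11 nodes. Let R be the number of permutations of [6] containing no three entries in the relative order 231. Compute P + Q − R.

For any fixed pattern of length 3, the pattern-avoiding permutations of [7] number C_7. So P = C_7 = 429.
Rooted ordered (plane) trees on m nodes have m−1 edges and are counted by C_{m−1}; m = 11 gives C_10. So Q = C_10 = 16796.
Permutations of [n] avoiding any single length-3 pattern are counted by C_n; here n = 6. So R = C_6 = 132.
P + Q − R = 429 + 16796 − 132 = 17093.

17093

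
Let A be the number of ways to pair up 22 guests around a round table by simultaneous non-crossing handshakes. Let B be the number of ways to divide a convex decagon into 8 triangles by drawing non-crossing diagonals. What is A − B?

57356

With 22 = 2·11 people, non-crossing handshake pairings are non-crossing perfect matchings on a circle, counted by C_11. So A = C_11 = 58786.
The number of triangulations of a 10-gon is the Catalan number C_8 (index = sides − 2). So B = C_8 = 1430.
A − B = 58786 − 1430 = 57356.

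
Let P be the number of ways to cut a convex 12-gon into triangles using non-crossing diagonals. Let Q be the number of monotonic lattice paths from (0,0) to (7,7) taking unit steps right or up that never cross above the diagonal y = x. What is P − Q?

Triangulations of a convex m-gon are counted by C_{m−2}; with m = 12 this is C_10. So P = C_10 = 16796.
Monotone paths in an n×n grid that stay weakly below the diagonal are counted by C_n; here n = 7. So Q = C_7 = 429.
P − Q = 16796 − 429 = 16367.

16367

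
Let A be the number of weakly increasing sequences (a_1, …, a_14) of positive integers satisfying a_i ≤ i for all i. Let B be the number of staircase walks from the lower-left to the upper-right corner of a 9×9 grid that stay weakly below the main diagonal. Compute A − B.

Weakly increasing sequences with a_i ≤ i biject with Dyck paths of semilength 14, so there are C_14. So A = C_14 = 2674440.
Monotone paths in an n×n grid that stay weakly below the diagonal are counted by C_n; here n = 9. So B = C_9 = 4862.
A − B = 2674440 − 4862 = 2669578.

2669578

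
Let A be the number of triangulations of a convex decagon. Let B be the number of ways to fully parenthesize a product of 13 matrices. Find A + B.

209442

Triangulations of a convex m-gon are counted by C_{m−2}; with m = 10 this is C_8. So A = C_8 = 1430.
Bracketing 13 factors into binary products is counted by C_{13−1} = C_12. So B = C_12 = 208012.
A + B = 1430 + 208012 = 209442.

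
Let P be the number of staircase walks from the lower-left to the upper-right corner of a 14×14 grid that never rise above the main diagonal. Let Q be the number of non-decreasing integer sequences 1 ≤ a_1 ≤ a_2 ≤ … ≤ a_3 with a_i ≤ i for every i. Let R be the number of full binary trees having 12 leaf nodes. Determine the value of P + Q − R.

Monotone paths in an n×n grid that stay weakly below the diagonal are counted by C_n; here n = 14. So P = C_14 = 2674440.
Weakly increasing sequences with a_i ≤ i biject with Dyck paths of semilength 3, so there are C_3. So Q = C_3 = 5.
Full binary trees with 12 leaves have 12−1 = 11 internal nodes, so there are C_11 of them. So R = C_11 = 58786.
P + Q − R = 2674440 + 5 − 58786 = 2615659.

2615659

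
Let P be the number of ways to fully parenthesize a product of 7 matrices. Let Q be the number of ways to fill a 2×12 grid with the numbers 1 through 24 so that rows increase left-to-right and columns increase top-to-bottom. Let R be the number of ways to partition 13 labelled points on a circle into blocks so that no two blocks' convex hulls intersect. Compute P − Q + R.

535020

Ways to associate a product of 7 factors correspond to binary trees on 7 leaves, so the count is C_6. So P = C_6 = 132.
Standard Young tableaux of shape 2×n are counted by C_n; here n = 12. So Q = C_12 = 208012.
Non-crossing partitions of an n-element set are counted by C_n; here n = 13. So R = C_13 = 742900.
P − Q + R = 132 − 208012 + 742900 = 535020.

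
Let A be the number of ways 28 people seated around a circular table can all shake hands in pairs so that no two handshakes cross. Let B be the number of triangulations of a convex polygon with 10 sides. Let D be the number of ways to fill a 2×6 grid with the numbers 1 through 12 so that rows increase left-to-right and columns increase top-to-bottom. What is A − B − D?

With 28 = 2·14 people, non-crossing handshake pairings are non-crossing perfect matchings on a circle, counted by C_14. So A = C_14 = 2674440.
The number of triangulations of a 10-gon is the Catalan number C_8 (index = sides − 2). So B = C_8 = 1430.
By the hook-length formula (or a Dyck-path bijection), SYT of shape 2×6 number C_6. So D = C_6 = 132.
A − B − D = 2674440 − 1430 − 132 = 2672878.

2672878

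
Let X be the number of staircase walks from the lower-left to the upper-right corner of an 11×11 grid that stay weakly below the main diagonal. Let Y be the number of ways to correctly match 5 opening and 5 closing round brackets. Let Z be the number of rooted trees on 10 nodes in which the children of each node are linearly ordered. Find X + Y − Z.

53966

Monotone paths in an n×n grid that stay weakly below the diagonal are counted by C_n; here n = 11. So X = C_11 = 58786.
A balanced arrangement of 5 bracket pairs is a Dyck word of semilength 5, so the count is C_5. So Y = C_5 = 42.
Rooted ordered (plane) trees on m nodes have m−1 edges and are counted by C_{m−1}; m = 10 gives C_9. So Z = C_9 = 4862.
X + Y − Z = 58786 + 42 − 4862 = 53966.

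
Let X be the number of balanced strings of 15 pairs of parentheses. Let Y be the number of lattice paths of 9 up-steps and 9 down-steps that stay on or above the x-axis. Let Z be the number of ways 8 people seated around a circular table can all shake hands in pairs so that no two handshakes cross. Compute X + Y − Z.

9699693

A balanced arrangement of 15 bracket pairs is a Dyck word of semilength 15, so the count is C_15. So X = C_15 = 9694845.
A Dyck path with 9 up-steps and 9 down-steps has semilength 9, so there are C_9 of them. So Y = C_9 = 4862.
Non-crossing handshake pairings of 2n people are counted by C_n; 8 people gives n = 4. So Z = C_4 = 14.
X + Y − Z = 9694845 + 4862 − 14 = 9699693.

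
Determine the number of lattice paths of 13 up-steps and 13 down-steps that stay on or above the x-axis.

Paths of 13 up- and 13 down-steps that never dip below the axis are Dyck paths; their count is C_13.
C_13 = C_12 · 2(2·12+1)/(12+2) = 208012 · 50/14 = 742900.

742900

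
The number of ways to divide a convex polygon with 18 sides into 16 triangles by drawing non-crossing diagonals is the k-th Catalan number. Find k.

Triangulations of a convex m-gon are counted by C_{m−2}; with m = 18 this is C_16.

16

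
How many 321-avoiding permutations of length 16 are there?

35357670

Permutations of [n] avoiding any single length-3 pattern are counted by C_n; here n = 16.
C_16 = C(32,16)/17 = 601080390/17 = 35357670.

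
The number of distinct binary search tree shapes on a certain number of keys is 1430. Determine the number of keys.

Binary search tree shapes on n keys are counted by C_n. The Catalan number equal to 1430 is C_8.

8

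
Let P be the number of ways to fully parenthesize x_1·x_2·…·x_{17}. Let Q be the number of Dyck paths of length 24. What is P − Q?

Parenthesizations of m factors correspond to full binary trees with m leaves, counted by C_{m−1}; m = 17 gives C_16. So P = C_16 = 35357670.
A Dyck path with 12 up-steps and 12 down-steps has semilength 12, so there are C_12 of them. So Q = C_12 = 208012.
P − Q = 35357670 − 208012 = 35149658.

35149658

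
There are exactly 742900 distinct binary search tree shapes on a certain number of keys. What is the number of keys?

Binary search tree shapes on n keys are counted by C_n, and C_13 = 742900.

13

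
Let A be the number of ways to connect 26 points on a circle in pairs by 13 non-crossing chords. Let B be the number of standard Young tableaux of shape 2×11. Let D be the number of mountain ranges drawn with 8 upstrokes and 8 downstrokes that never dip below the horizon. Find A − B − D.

682684

Non-crossing perfect matchings of 2n points on a circle are counted by C_n; with 26 points, n = 13. So A = C_13 = 742900.
By the hook-length formula (or a Dyck-path bijection), SYT of shape 2×11 number C_11. So B = C_11 = 58786.
Dyck paths of semilength n (length 2n) are counted by C_n; here n = 8. So D = C_8 = 1430.
A − B − D = 742900 − 58786 − 1430 = 682684.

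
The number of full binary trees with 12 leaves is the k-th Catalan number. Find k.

11

Full binary trees with 12 leaves have 12−1 = 11 internal nodes, so there are C_11 of them.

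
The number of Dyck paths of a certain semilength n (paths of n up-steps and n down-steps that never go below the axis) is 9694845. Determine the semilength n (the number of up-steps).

Dyck paths of semilength n are counted by C_n, and C_15 = 9694845.

15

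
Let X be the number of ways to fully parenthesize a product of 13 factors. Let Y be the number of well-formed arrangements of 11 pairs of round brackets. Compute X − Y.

Parenthesizations of m factors correspond to full binary trees with m leaves, counted by C_{m−1}; m = 13 gives C_12. So X = C_12 = 208012.
Balanced strings of n pairs of brackets are counted by C_n; here n = 11. So Y = C_11 = 58786.
X − Y = 208012 − 58786 = 149226.

149226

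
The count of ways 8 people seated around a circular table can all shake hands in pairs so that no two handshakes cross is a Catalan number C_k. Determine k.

Non-crossing handshake pairings of 2n people are counted by C_n; 8 people gives n = 4.

4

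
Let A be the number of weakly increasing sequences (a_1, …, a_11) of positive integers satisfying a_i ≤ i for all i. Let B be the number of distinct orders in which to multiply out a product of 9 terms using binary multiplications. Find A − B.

57356

Such sub-staircase sequences of length n are counted by C_n; here n = 11. So A = C_11 = 58786.
Bracketing 9 factors into binary products is counted by C_{9−1} = C_8. So B = C_8 = 1430.
A − B = 58786 − 1430 = 57356.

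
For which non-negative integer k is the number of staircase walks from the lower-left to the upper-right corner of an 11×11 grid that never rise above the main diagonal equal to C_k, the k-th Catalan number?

11

Monotone paths in an n×n grid that stay weakly below the diagonal are counted by C_n; here n = 11.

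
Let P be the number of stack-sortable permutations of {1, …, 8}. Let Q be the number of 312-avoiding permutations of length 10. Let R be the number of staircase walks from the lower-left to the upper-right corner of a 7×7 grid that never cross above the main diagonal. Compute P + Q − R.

17797

Stack-sortable permutations are exactly the 231-avoiding ones, counted by C_n; here n = 8. So P = C_8 = 1430.
For any fixed pattern of length 3, the pattern-avoiding permutations of [10] number C_10. So Q = C_10 = 16796.
Monotone paths in an n×n grid that stay weakly below the diagonal are counted by C_n; here n = 7. So R = C_7 = 429.
P + Q − R = 1430 + 16796 − 429 = 17797.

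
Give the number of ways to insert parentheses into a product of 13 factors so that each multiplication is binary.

208012

Ways to associate a product of 13 factors correspond to binary trees on 13 leaves, so the count is C_12.
C_12 = C_11 · 2(2·11+1)/(11+2) = 58786 · 46/13 = 208012.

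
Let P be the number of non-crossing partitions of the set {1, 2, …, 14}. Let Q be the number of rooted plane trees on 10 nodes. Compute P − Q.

The non-crossing partitions of [14] form a lattice of size C_14. So P = C_14 = 2674440.
A rooted plane tree on 10 nodes has 9 edges, and such trees are counted by C_9. So Q = C_9 = 4862.
P − Q = 2674440 − 4862 = 2669578.

2669578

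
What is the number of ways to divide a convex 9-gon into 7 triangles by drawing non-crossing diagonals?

429

The number of triangulations of a 9-gon is the Catalan number C_7 (index = sides − 2).
C_7 = C(14,7)/8 = 3432/8 = 429.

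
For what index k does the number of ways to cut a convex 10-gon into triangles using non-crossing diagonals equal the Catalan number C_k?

A convex 10-gon is triangulated into 8 triangles, and the number of such triangulations is the Catalan number C_{10−2} = C_8.

8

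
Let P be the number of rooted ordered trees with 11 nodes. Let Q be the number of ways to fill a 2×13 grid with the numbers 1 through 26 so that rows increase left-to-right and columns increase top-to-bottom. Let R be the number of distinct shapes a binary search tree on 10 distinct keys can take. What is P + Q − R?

A rooted plane tree on 11 nodes has 10 edges, and such trees are counted by C_10. So P = C_10 = 16796.
Standard Young tableaux of shape 2×n are counted by C_n; here n = 13. So Q = C_13 = 742900.
Binary trees (left/right distinguished) on n nodes are counted by C_n; here n = 10. So R = C_10 = 16796.
P + Q − R = 16796 + 742900 − 16796 = 742900.

742900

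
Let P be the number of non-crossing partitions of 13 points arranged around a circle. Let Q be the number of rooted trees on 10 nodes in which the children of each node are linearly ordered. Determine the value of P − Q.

738038

The non-crossing partitions of [13] form a lattice of size C_13. So P = C_13 = 742900.
A rooted plane tree on 10 nodes has 9 edges, and such trees are counted by C_9. So Q = C_9 = 4862.
P − Q = 742900 − 4862 = 738038.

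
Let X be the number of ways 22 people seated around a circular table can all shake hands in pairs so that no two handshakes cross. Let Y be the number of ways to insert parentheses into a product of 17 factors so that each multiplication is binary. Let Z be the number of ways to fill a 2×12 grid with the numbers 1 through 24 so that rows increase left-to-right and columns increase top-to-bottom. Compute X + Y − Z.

35208444

With 22 = 2·11 people, non-crossing handshake pairings are non-crossing perfect matchings on a circle, counted by C_11. So X = C_11 = 58786.
Parenthesizations of m factors correspond to full binary trees with m leaves, counted by C_{m−1}; m = 17 gives C_16. So Y = C_16 = 35357670.
By the hook-length formula (or a Dyck-path bijection), SYT of shape 2×12 number C_12. So Z = C_12 = 208012.
X + Y − Z = 58786 + 35357670 − 208012 = 35208444.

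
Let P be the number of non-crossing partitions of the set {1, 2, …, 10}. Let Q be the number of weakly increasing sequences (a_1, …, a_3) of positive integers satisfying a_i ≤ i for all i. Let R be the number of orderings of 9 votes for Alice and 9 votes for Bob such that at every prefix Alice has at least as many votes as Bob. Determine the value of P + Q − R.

11939

The non-crossing partitions of [10] form a lattice of size C_10. So P = C_10 = 16796.
Such sub-staircase sequences of length n are counted by C_n; here n = 3. So Q = C_3 = 5.
Reading a vote for the leader as '(' and for the other as ')' turns such a sequence into a balanced string of 9 pairs, so the count is C_9. So R = C_9 = 4862.
P + Q − R = 16796 + 5 − 4862 = 11939.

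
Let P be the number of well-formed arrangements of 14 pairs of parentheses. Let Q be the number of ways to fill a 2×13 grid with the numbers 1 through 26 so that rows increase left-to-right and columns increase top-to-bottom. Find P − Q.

Balanced strings of n pairs of brackets are counted by C_n; here n = 14. So P = C_14 = 2674440.
Standard Young tableaux of shape 2×n are counted by C_n; here n = 13. So Q = C_13 = 742900.
P − Q = 2674440 − 742900 = 1931540.

1931540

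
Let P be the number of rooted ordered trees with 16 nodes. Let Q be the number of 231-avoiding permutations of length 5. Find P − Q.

A rooted plane tree on 16 nodes has 15 edges, and such trees are counted by C_15. So P = C_15 = 9694845.
For any fixed pattern of length 3, the pattern-avoiding permutations of [5] number C_5. So Q = C_5 = 42.
P − Q = 9694845 − 42 = 9694803.

9694803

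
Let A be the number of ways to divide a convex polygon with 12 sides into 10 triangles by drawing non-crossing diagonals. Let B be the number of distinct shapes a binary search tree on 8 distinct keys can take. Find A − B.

Triangulations of a convex m-gon are counted by C_{m−2}; with m = 12 this is C_10. So A = C_10 = 16796.
Rooted binary trees with 8 nodes (each child slot possibly empty) number C_8. So B = C_8 = 1430.
A − B = 16796 − 1430 = 15366.

15366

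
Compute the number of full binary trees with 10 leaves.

Full binary trees with 10 leaves have 10−1 = 9 internal nodes, so there are C_9 of them.
C_9 = C_8 · 2(2·8+1)/(8+2) = 1430 · 34/10 = 4862.

4862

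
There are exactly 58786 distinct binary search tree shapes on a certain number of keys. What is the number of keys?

Binary search tree shapes on n keys are counted by C_n. The Catalan number equal to 58786 is C_11.

11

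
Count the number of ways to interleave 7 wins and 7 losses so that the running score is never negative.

429

Reading a vote for the leader as '(' and for the other as ')' turns such a sequence into a balanced string of 7 pairs, so the count is C_7.
C_7 = 429.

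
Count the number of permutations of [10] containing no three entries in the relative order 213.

16796

Permutations of [n] avoiding any single length-3 pattern are counted by C_n; here n = 10.
C_10 = C(20,10)/11 = 184756/11 = 16796.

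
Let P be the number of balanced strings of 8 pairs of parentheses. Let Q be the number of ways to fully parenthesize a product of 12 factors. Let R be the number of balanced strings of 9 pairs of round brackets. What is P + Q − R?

55354

Balanced strings of n pairs of brackets are counted by C_n; here n = 8. So P = C_8 = 1430.
Parenthesizations of m factors correspond to full binary trees with m leaves, counted by C_{m−1}; m = 12 gives C_11. So Q = C_11 = 58786.
A balanced arrangement of 9 bracket pairs is a Dyck word of semilength 9, so the count is C_9. So R = C_9 = 4862.
P + Q − R = 1430 + 58786 − 4862 = 55354.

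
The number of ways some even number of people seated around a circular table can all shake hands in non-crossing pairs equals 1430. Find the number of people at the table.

Non-crossing handshake pairings of 2n people are counted by C_n. Since C_8 = 1430, the index is 8.
So n = 8, and there are 2n = 16 people.

16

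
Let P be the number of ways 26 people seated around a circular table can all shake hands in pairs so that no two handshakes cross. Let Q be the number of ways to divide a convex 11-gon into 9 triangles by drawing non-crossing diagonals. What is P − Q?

With 26 = 2·13 people, non-crossing handshake pairings are non-crossing perfect matchings on a circle, counted by C_13. So P = C_13 = 742900.
A convex 11-gon is triangulated into 9 triangles, and the number of such triangulations is the Catalan number C_{11−2} = C_9. So Q = C_9 = 4862.
P − Q = 742900 − 4862 = 738038.

738038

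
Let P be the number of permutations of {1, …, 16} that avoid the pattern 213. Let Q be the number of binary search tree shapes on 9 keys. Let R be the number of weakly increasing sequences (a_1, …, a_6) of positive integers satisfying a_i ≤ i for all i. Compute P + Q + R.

For any fixed pattern of length 3, the pattern-avoiding permutations of [16] number C_16. So P = C_16 = 35357670.
Rooted binary trees with 9 nodes (each child slot possibly empty) number C_9. So Q = C_9 = 4862.
Weakly increasing sequences with a_i ≤ i biject with Dyck paths of semilength 6, so there are C_6. So R = C_6 = 132.
P + Q + R = 35357670 + 4862 + 132 = 35362664.

35362664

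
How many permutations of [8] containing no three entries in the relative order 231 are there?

For any fixed pattern of length 3, the pattern-avoiding permutations of [8] number C_8.
C_8 = C(16,8)/9 = 12870/9 = 1430.

1430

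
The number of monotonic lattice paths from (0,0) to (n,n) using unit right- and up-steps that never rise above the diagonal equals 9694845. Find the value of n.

15

Such diagonal-avoiding paths in an n×n grid are counted by C_n; 9694845 = C_15.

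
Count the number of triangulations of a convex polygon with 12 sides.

A convex 12-gon is triangulated into 10 triangles, and the number of such triangulations is the Catalan number C_{12−2} = C_10.
C_10 = C(20,10)/11 = 184756/11 = 16796.

16796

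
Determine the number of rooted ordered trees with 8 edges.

A rooted plane tree with 8 edges has 9 nodes, and the count is C_8.
C_8 = C_7 · 2(2·7+1)/(7+2) = 429 · 30/9 = 1430.

1430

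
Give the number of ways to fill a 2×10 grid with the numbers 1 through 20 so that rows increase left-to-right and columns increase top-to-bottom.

16796

By the hook-length formula (or a Dyck-path bijection), SYT of shape 2×10 number C_10.
C_10 = C(20,10)/11 = 184756/11 = 16796.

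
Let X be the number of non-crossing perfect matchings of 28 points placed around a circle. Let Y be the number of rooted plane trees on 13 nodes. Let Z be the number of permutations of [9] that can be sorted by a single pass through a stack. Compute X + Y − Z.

2877590

Pairing 28 circle points by 14 non-crossing chords gives C_14 matchings. So X = C_14 = 2674440.
A rooted plane tree on 13 nodes has 12 edges, and such trees are counted by C_12. So Y = C_12 = 208012.
Stack-sortable permutations are exactly the 231-avoiding ones, counted by C_n; here n = 9. So Z = C_9 = 4862.
X + Y − Z = 2674440 + 208012 − 4862 = 2877590.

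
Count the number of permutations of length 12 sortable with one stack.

208012

By Knuth's characterisation, the stack-sortable permutations of length 12 are the 231-avoiders, numbering C_12.
C_12 = 208012.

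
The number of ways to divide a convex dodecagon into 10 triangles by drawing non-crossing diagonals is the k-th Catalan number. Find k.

The number of triangulations of a 12-gon is the Catalan number C_10 (index = sides − 2).

10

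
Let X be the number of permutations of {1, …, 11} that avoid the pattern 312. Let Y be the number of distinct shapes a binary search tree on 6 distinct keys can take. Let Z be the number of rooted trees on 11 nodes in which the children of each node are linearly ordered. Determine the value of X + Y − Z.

For any fixed pattern of length 3, the pattern-avoiding permutations of [11] number C_11. So X = C_11 = 58786.
Binary trees (left/right distinguished) on n nodes are counted by C_n; here n = 6. So Y = C_6 = 132.
Rooted ordered (plane) trees on m nodes have m−1 edges and are counted by C_{m−1}; m = 11 gives C_10. So Z = C_10 = 16796.
X + Y − Z = 58786 + 132 − 16796 = 42122.

42122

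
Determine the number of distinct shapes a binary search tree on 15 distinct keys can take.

Binary trees (left/right distinguished) on n nodes are counted by C_n; here n = 15.
C_15 = 9694845.

9694845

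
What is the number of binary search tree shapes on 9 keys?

4862

Rooted binary trees with 9 nodes (each child slot possibly empty) number C_9.
C_9 = C(18,9)/10 = 48620/10 = 4862.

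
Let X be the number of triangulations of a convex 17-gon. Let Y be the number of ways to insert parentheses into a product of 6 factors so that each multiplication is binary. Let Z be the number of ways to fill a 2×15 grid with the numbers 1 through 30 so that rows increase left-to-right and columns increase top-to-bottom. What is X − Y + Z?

A convex 17-gon is triangulated into 15 triangles, and the number of such triangulations is the Catalan number C_{17−2} = C_15. So X = C_15 = 9694845.
Ways to associate a product of 6 factors correspond to binary trees on 6 leaves, so the count is C_5. So Y = C_5 = 42.
Standard Young tableaux of shape 2×n are counted by C_n; here n = 15. So Z = C_15 = 9694845.
X − Y + Z = 9694845 − 42 + 9694845 = 19389648.

19389648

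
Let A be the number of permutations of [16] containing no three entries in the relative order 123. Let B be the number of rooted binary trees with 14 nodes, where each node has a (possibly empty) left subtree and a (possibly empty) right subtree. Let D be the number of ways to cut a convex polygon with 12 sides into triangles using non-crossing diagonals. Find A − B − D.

32666434

Permutations of [n] avoiding any single length-3 pattern are counted by C_n; here n = 16. So A = C_16 = 35357670.
Rooted binary trees with 14 nodes (each child slot possibly empty) number C_14. So B = C_14 = 2674440.
A convex 12-gon is triangulated into 10 triangles, and the number of such triangulations is the Catalan number C_{12−2} = C_10. So D = C_10 = 16796.
A − B − D = 35357670 − 2674440 − 16796 = 32666434.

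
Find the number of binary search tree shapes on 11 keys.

58786

Rooted binary trees with 11 nodes (each child slot possibly empty) number C_11.
C_11 = C_10 · 2(2·10+1)/(10+2) = 16796 · 42/12 = 58786.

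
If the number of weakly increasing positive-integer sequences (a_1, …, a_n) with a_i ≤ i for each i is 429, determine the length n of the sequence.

7

Such sub-staircase sequences of length n are counted by C_n. Since C_7 = 429, the index is 7.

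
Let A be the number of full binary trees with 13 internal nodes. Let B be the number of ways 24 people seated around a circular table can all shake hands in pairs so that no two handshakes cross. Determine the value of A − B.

The number of full binary trees on 13 internal nodes is the Catalan number C_13. So A = C_13 = 742900.
Non-crossing handshake pairings of 2n people are counted by C_n; 24 people gives n = 12. So B = C_12 = 208012.
A − B = 742900 − 208012 = 534888.

534888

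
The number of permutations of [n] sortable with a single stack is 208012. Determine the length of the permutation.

Stack-sortable permutations of [n] are counted by C_n; 208012 = C_12.

12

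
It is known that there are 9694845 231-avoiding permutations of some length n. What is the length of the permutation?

15

Permutations of [n] avoiding a fixed length-3 pattern are counted by C_n. The Catalan number equal to 9694845 is C_15.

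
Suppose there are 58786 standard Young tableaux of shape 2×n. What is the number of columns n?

11

Standard Young tableaux of shape 2×n are counted by C_n. Since C_11 = 58786, the index is 11.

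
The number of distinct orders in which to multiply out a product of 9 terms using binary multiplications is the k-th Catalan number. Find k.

Parenthesizations of m factors correspond to full binary trees with m leaves, counted by C_{m−1}; m = 9 gives C_8.

8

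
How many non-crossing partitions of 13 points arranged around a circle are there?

742900

Non-crossing partitions of an n-element set are counted by C_n; here n = 13.
C_13 = C_12 · 2(2·12+1)/(12+2) = 208012 · 50/14 = 742900.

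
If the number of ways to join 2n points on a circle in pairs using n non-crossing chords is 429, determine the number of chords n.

Non-crossing pairings of 2n points on a circle are counted by C_n. The Catalan number equal to 429 is C_7.

7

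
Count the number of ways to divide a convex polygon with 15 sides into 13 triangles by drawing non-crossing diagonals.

Triangulations of a convex m-gon are counted by C_{m−2}; with m = 15 this is C_13.
C_13 = C(26,13)/14 = 10400600/14 = 742900.

742900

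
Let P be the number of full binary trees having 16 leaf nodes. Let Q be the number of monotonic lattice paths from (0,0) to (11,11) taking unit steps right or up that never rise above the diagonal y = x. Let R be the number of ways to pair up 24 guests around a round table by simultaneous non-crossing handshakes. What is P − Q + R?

A full binary tree with L leaves has L−1 internal nodes and is counted by C_{L−1}; L = 16 gives C_15. So P = C_15 = 9694845.
Sub-diagonal monotone paths from (0,0) to (11,11) biject with Dyck paths of semilength 11, giving C_11. So Q = C_11 = 58786.
Non-crossing handshake pairings of 2n people are counted by C_n; 24 people gives n = 12. So R = C_12 = 208012.
P − Q + R = 9694845 − 58786 + 208012 = 9844071.

9844071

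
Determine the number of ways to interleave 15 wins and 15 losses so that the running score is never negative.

Reading a vote for the leader as '(' and for the other as ')' turns such a sequence into a balanced string of 15 pairs, so the count is C_15.
C_15 = C_14 · 2(2·14+1)/(14+2) = 2674440 · 58/16 = 9694845.

9694845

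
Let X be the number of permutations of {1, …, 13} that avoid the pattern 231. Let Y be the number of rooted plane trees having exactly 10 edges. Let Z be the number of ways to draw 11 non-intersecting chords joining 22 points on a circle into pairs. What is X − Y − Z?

667318

Permutations of [n] avoiding any single length-3 pattern are counted by C_n; here n = 13. So X = C_13 = 742900.
A rooted plane tree with 10 edges has 11 nodes, and the count is C_10. So Y = C_10 = 16796.
Pairing 22 circle points by 11 non-crossing chords gives C_11 matchings. So Z = C_11 = 58786.
X − Y − Z = 742900 − 16796 − 58786 = 667318.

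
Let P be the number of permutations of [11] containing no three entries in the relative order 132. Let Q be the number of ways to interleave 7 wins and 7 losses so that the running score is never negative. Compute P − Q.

58357

Permutations of [n] avoiding any single length-3 pattern are counted by C_n; here n = 11. So P = C_11 = 58786.
Reading a vote for the leader as '(' and for the other as ')' turns such a sequence into a balanced string of 7 pairs, so the count is C_7. So Q = C_7 = 429.
P − Q = 58786 − 429 = 58357.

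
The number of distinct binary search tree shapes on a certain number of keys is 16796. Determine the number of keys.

10

Binary search tree shapes on n keys are counted by C_n. Since C_10 = 16796, the index is 10.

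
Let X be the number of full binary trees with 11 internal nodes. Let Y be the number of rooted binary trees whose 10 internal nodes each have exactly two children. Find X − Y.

Full binary trees with n internal nodes are counted by C_n; here n = 11. So X = C_11 = 58786.
Full binary trees with n internal nodes are counted by C_n; here n = 10. So Y = C_10 = 16796.
X − Y = 58786 − 16796 = 41990.

41990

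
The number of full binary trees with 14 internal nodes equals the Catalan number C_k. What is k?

14

The number of full binary trees on 14 internal nodes is the Catalan number C_14.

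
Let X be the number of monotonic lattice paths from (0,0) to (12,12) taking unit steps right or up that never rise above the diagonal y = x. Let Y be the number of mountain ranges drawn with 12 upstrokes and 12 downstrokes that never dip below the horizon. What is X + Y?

416024

Sub-diagonal monotone paths from (0,0) to (12,12) biject with Dyck paths of semilength 12, giving C_12. So X = C_12 = 208012.
A Dyck path with 12 up-steps and 12 down-steps has semilength 12, so there are C_12 of them. So Y = C_12 = 208012.
X + Y = 208012 + 208012 = 416024.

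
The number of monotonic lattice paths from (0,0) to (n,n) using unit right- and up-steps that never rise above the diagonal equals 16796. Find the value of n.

Such diagonal-avoiding paths in an n×n grid are counted by C_n. Since C_10 = 16796, the index is 10.

10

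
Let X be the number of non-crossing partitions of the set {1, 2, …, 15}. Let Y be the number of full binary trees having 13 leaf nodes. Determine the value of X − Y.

The non-crossing partitions of [15] form a lattice of size C_15. So X = C_15 = 9694845.
Full binary trees with 13 leaves have 13−1 = 12 internal nodes, so there are C_12 of them. So Y = C_12 = 208012.
X − Y = 9694845 − 208012 = 9486833.

9486833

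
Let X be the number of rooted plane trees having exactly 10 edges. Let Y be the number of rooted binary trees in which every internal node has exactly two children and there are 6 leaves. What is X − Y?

16754

Rooted ordered trees with n edges are counted by C_n; here n = 10. So X = C_10 = 16796.
A full binary tree with L leaves has L−1 internal nodes and is counted by C_{L−1}; L = 6 gives C_5. So Y = C_5 = 42.
X − Y = 16796 − 42 = 16754.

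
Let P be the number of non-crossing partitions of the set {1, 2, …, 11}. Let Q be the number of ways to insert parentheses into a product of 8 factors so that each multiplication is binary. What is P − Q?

Non-crossing partitions of an n-element set are counted by C_n; here n = 11. So P = C_11 = 58786.
Bracketing 8 factors into binary products is counted by C_{8−1} = C_7. So Q = C_7 = 429.
P − Q = 58786 − 429 = 58357.

58357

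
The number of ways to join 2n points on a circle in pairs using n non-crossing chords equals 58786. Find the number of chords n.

Non-crossing pairings of 2n points on a circle are counted by C_n. The Catalan number equal to 58786 is C_11.

11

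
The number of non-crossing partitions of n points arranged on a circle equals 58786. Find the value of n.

11

Non-crossing partitions of [n] are counted by C_n. Since C_11 = 58786, the index is 11.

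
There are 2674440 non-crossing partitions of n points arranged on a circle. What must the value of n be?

Non-crossing partitions of [n] are counted by C_n. Since C_14 = 2674440, the index is 14.

14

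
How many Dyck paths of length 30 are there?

9694845

A Dyck path with 15 up-steps and 15 down-steps has semilength 15, so there are C_15 of them.
C_15 = C(30,15)/16 = 155117520/16 = 9694845.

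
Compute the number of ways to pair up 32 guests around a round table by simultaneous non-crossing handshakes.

Non-crossing handshake pairings of 2n people are counted by C_n; 32 people gives n = 16.
C_16 = C(32,16)/17 = 601080390/17 = 35357670.

35357670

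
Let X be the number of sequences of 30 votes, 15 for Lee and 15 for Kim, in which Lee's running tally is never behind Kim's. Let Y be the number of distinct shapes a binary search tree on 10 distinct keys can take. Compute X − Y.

9678049

Ballot sequences with n votes each where one side never trails are Dyck words, counted by C_n; here n = 15. So X = C_15 = 9694845.
Rooted binary trees with 10 nodes (each child slot possibly empty) number C_10. So Y = C_10 = 16796.
X − Y = 9694845 − 16796 = 9678049.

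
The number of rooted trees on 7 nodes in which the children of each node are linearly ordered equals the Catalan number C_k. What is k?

A rooted plane tree on 7 nodes has 6 edges, and such trees are counted by C_6.

6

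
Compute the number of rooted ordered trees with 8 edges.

1430

A rooted plane tree with 8 edges has 9 nodes, and the count is C_8.
C_8 = 1430.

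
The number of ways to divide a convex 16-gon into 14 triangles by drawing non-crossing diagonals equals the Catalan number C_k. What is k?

14

Triangulations of a convex m-gon are counted by C_{m−2}; with m = 16 this is C_14.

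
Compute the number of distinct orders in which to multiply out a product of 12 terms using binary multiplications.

58786

Ways to associate a product of 12 factors correspond to binary trees on 12 leaves, so the count is C_11.
C_11 = 58786.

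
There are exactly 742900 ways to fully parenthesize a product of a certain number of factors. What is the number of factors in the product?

Parenthesizations of m factors are counted by C_{m−1}; 742900 = C_13.
So the index is 13, and the number of factors is 13 + 1 = 14.

14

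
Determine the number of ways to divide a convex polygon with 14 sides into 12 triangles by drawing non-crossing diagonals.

208012

The number of triangulations of a 14-gon is the Catalan number C_12 (index = sides − 2).
C_12 = 208012.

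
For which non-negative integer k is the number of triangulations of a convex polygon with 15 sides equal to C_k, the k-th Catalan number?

13

The number of triangulations of a 15-gon is the Catalan number C_13 (index = sides − 2).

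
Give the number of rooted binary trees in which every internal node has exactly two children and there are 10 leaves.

4862

Full binary trees with 10 leaves have 10−1 = 9 internal nodes, so there are C_9 of them.
C_9 = 4862.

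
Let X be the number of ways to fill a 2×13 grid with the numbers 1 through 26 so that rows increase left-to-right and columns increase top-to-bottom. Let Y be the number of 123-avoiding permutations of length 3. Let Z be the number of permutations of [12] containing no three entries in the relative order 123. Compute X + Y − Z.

534893

By the hook-length formula (or a Dyck-path bijection), SYT of shape 2×13 number C_13. So X = C_13 = 742900.
Permutations of [n] avoiding any single length-3 pattern are counted by C_n; here n = 3. So Y = C_3 = 5.
Permutations of [n] avoiding any single length-3 pattern are counted by C_n; here n = 12. So Z = C_12 = 208012.
X + Y − Z = 742900 + 5 − 208012 = 534893.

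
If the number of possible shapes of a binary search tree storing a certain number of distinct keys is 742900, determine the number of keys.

13

Binary search tree shapes on n keys are counted by C_n, and C_13 = 742900.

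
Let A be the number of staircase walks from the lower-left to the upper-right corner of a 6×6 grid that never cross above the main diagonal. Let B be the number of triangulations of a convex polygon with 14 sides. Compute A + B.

Monotone paths in an n×n grid that stay weakly below the diagonal are counted by C_n; here n = 6. So A = C_6 = 132.
Triangulations of a convex m-gon are counted by C_{m−2}; with m = 14 this is C_12. So B = C_12 = 208012.
A + B = 132 + 208012 = 208144.

208144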